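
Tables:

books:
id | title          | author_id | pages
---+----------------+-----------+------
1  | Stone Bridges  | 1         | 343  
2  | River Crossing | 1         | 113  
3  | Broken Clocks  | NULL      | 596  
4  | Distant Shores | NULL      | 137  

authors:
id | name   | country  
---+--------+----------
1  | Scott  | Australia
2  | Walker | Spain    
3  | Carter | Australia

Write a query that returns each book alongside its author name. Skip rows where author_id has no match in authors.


INNER JOIN keeps only books rows whose author_id matches an id in authors. Walk through each book:
  - book 1 (Stone Bridges): author_id=1 -> matches Scott
  - book 2 (River Crossing): author_id=1 -> matches Scott
  - book 3 (Broken Clocks): author_id=NULL, no match -> dropped
  - book 4 (Distant Shores): author_id=NULL, no match -> dropped
So 2 of 4 rows are dropped.

SQL:
SELECT a.title, b.name AS author
FROM books a
INNER JOIN authors b ON a.author_id = b.id

Result:
title          | author
---------------+-------
Stone Bridges  | Scott 
River Crossing | Scott 


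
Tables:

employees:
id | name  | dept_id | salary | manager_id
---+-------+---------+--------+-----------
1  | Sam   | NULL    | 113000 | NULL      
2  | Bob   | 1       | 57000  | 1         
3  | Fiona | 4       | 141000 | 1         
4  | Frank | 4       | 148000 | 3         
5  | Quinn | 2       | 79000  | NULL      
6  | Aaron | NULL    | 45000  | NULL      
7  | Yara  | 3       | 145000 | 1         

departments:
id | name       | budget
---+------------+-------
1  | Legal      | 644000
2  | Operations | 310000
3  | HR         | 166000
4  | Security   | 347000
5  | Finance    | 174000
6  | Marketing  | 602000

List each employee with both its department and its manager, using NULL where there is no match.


Two LEFT JOINs from the same base table employees: one to departments via dept_id, one to employees itself via manager_id. Both are LEFT so every employee is preserved.
Match against departments:
  - employee 1 (Sam): dept_id=NULL, no match -> kept with NULL
  - employee 2 (Bob): dept_id=1 -> matches Legal
  - employee 3 (Fiona): dept_id=4 -> matches Security
  - employee 4 (Frank): dept_id=4 -> matches Security
  - employee 5 (Quinn): dept_id=2 -> matches Operations
  - employee 6 (Aaron): dept_id=NULL, no match -> kept with NULL
  - employee 7 (Yara): dept_id=3 -> matches HR
Match against employees (self):
  - employee 1 (Sam): manager_id=NULL -> NULL
  - employee 2 (Bob): manager_id=1 -> Sam
  - employee 3 (Fiona): manager_id=1 -> Sam
  - employee 4 (Frank): manager_id=3 -> Fiona
  - employee 5 (Quinn): manager_id=NULL -> NULL
  - employee 6 (Aaron): manager_id=NULL -> NULL
  - employee 7 (Yara): manager_id=1 -> Sam

SQL:
SELECT a.name, b.name AS department, c.name AS manager
FROM employees a
LEFT JOIN departments b ON a.dept_id = b.id
LEFT JOIN employees c ON a.manager_id = c.id

Result:
name  | department | manager
------+------------+--------
Sam   | NULL       | NULL   
Bob   | Legal      | Sam    
Fiona | Security   | Sam    
Frank | Security   | Fiona  
Quinn | Operations | NULL   
Aaron | NULL       | NULL   
Yara  | HR         | Sam    


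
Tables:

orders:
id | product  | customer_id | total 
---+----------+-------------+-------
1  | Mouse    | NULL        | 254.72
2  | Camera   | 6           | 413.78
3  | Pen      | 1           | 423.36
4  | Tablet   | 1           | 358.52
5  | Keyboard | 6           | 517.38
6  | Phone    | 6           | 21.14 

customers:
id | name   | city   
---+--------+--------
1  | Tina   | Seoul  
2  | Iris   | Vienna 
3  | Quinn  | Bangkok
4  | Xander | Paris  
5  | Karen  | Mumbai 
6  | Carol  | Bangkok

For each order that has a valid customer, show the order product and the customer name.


INNER JOIN keeps only orders rows whose customer_id matches an id in customers. Walk through each order:
  - order 1 (Mouse): customer_id=NULL, no match -> dropped
  - order 2 (Camera): customer_id=6 -> matches Carol
  - order 3 (Pen): customer_id=1 -> matches Tina
  - order 4 (Tablet): customer_id=1 -> matches Tina
  - order 5 (Keyboard): customer_id=6 -> matches Carol
  - order 6 (Phone): customer_id=6 -> matches Carol
So 1 of 6 rows is dropped.

SQL:
SELECT a.product, b.name AS customer
FROM orders a
INNER JOIN customers b ON a.customer_id = b.id

Result:
product  | customer
---------+---------
Camera   | Carol   
Pen      | Tina    
Tablet   | Tina    
Keyboard | Carol   
Phone    | Carol   


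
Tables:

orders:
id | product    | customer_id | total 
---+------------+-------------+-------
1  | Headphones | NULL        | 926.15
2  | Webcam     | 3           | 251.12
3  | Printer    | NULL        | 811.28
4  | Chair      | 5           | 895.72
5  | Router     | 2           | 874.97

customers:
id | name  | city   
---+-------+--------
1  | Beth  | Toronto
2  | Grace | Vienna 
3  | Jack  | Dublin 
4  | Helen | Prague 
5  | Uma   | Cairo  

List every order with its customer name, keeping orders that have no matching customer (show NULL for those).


LEFT JOIN keeps every row from orders (the left table); where customer_id has no match in customers, the customer columns become NULL. Walk through each order:
  - order 1 (Headphones): customer_id=NULL, no match -> kept with NULL
  - order 2 (Webcam): customer_id=3 -> matches Jack
  - order 3 (Printer): customer_id=NULL, no match -> kept with NULL
  - order 4 (Chair): customer_id=5 -> matches Uma
  - order 5 (Router): customer_id=2 -> matches Grace
All 5 rows appear; 2 have NULL customer.

SQL:
SELECT a.product, b.name AS customer
FROM orders a
LEFT JOIN customers b ON a.customer_id = b.id

Result:
product    | customer
-----------+---------
Headphones | NULL    
Webcam     | Jack    
Printer    | NULL    
Chair      | Uma     
Router     | Grace   


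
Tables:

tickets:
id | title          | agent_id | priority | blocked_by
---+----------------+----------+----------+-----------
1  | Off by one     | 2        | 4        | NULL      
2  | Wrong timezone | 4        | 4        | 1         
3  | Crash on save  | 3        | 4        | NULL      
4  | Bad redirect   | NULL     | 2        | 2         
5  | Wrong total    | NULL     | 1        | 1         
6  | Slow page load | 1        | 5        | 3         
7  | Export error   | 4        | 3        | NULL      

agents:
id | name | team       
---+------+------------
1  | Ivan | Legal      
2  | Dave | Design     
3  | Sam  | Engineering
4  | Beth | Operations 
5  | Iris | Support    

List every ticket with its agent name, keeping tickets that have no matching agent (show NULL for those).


LEFT JOIN keeps every row from tickets (the left table); where agent_id has no match in agents, the agent columns become NULL. Walk through each ticket:
  - ticket 1 (Off by one): agent_id=2 -> matches Dave
  - ticket 2 (Wrong timezone): agent_id=4 -> matches Beth
  - ticket 3 (Crash on save): agent_id=3 -> matches Sam
  - ticket 4 (Bad redirect): agent_id=NULL, no match -> kept with NULL
  - ticket 5 (Wrong total): agent_id=NULL, no match -> kept with NULL
  - ticket 6 (Slow page load): agent_id=1 -> matches Ivan
  - ticket 7 (Export error): agent_id=4 -> matches Beth
All 7 rows appear; 2 have NULL agent.

SQL:
SELECT a.title, b.name AS agent
FROM tickets a
LEFT JOIN agents b ON a.agent_id = b.id

Result:
title          | agent
---------------+------
Off by one     | Dave 
Wrong timezone | Beth 
Crash on save  | Sam  
Bad redirect   | NULL 
Wrong total    | NULL 
Slow page load | Ivan 
Export error   | Beth 


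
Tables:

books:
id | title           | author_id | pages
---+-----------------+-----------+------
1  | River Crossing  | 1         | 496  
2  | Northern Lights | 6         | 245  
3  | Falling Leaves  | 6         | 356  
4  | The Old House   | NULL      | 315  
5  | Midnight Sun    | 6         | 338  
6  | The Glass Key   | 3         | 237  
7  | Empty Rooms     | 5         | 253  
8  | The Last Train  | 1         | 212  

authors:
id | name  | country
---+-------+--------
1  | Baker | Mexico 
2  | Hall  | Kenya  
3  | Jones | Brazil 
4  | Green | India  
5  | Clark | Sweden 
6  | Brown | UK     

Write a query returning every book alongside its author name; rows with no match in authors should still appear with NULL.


LEFT JOIN keeps every row from books (the left table); where author_id has no match in authors, the author columns become NULL. Walk through each book:
  - book 1 (River Crossing): author_id=1 -> matches Baker
  - book 2 (Northern Lights): author_id=6 -> matches Brown
  - book 3 (Falling Leaves): author_id=6 -> matches Brown
  - book 4 (The Old House): author_id=NULL, no match -> kept with NULL
  - book 5 (Midnight Sun): author_id=6 -> matches Brown
  - book 6 (The Glass Key): author_id=3 -> matches Jones
  - book 7 (Empty Rooms): author_id=5 -> matches Clark
  - book 8 (The Last Train): author_id=1 -> matches Baker
All 8 rows appear; 1 has NULL author.

SQL:
SELECT a.title, b.name AS author
FROM books a
LEFT JOIN authors b ON a.author_id = b.id

Result:
title           | author
----------------+-------
River Crossing  | Baker 
Northern Lights | Brown 
Falling Leaves  | Brown 
The Old House   | NULL  
Midnight Sun    | Brown 
The Glass Key   | Jones 
Empty Rooms     | Clark 
The Last Train  | Baker 


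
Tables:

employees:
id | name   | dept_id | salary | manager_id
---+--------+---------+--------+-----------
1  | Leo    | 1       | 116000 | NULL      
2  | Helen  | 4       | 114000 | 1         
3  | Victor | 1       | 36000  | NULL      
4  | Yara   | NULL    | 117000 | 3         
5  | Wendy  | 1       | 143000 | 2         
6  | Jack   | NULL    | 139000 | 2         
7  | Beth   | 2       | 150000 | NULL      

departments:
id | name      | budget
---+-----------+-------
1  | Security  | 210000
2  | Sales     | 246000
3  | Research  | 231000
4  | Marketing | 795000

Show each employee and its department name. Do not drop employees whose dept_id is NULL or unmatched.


LEFT JOIN keeps every row from employees (the left table); where dept_id has no match in departments, the department columns become NULL. Walk through each employee:
  - employee 1 (Leo): dept_id=1 -> matches Security
  - employee 2 (Helen): dept_id=4 -> matches Marketing
  - employee 3 (Victor): dept_id=1 -> matches Security
  - employee 4 (Yara): dept_id=NULL, no match -> kept with NULL
  - employee 5 (Wendy): dept_id=1 -> matches Security
  - employee 6 (Jack): dept_id=NULL, no match -> kept with NULL
  - employee 7 (Beth): dept_id=2 -> matches Sales
All 7 rows appear; 2 have NULL department.

SQL:
SELECT a.name, b.name AS department
FROM employees a
LEFT JOIN departments b ON a.dept_id = b.id

Result:
name   | department
-------+-----------
Leo    | Security  
Helen  | Marketing 
Victor | Security  
Yara   | NULL      
Wendy  | Security  
Jack   | NULL      
Beth   | Sales     


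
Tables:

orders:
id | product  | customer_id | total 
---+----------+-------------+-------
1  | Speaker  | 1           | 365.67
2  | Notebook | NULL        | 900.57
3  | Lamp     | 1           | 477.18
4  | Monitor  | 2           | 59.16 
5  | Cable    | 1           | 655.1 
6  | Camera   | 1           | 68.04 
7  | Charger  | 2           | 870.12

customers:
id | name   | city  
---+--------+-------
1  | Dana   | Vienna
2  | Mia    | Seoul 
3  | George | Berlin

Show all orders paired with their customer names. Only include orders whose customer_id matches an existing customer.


INNER JOIN keeps only orders rows whose customer_id matches an id in customers. Walk through each order:
  - order 1 (Speaker): customer_id=1 -> matches Dana
  - order 2 (Notebook): customer_id=NULL, no match -> dropped
  - order 3 (Lamp): customer_id=1 -> matches Dana
  - order 4 (Monitor): customer_id=2 -> matches Mia
  - order 5 (Cable): customer_id=1 -> matches Dana
  - order 6 (Camera): customer_id=1 -> matches Dana
  - order 7 (Charger): customer_id=2 -> matches Mia
So 1 of 7 rows is dropped.

SQL:
SELECT a.product, b.name AS customer
FROM orders a
INNER JOIN customers b ON a.customer_id = b.id

Result:
product | customer
--------+---------
Speaker | Dana    
Lamp    | Dana    
Monitor | Mia     
Cable   | Dana    
Camera  | Dana    
Charger | Mia     


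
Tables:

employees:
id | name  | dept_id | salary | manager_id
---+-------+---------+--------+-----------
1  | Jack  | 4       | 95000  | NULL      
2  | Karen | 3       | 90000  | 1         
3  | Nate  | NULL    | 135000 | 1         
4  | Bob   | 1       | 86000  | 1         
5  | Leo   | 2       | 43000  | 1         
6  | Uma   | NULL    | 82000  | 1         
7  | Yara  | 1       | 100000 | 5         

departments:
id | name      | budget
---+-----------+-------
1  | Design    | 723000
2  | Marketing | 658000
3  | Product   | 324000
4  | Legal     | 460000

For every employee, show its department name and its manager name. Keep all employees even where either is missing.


Two LEFT JOINs from the same base table employees: one to departments via dept_id, one to employees itself via manager_id. Both are LEFT so every employee is preserved.
Match against departments:
  - employee 1 (Jack): dept_id=4 -> matches Legal
  - employee 2 (Karen): dept_id=3 -> matches Product
  - employee 3 (Nate): dept_id=NULL, no match -> kept with NULL
  - employee 4 (Bob): dept_id=1 -> matches Design
  - employee 5 (Leo): dept_id=2 -> matches Marketing
  - employee 6 (Uma): dept_id=NULL, no match -> kept with NULL
  - employee 7 (Yara): dept_id=1 -> matches Design
Match against employees (self):
  - employee 1 (Jack): manager_id=NULL -> NULL
  - employee 2 (Karen): manager_id=1 -> Jack
  - employee 3 (Nate): manager_id=1 -> Jack
  - employee 4 (Bob): manager_id=1 -> Jack
  - employee 5 (Leo): manager_id=1 -> Jack
  - employee 6 (Uma): manager_id=1 -> Jack
  - employee 7 (Yara): manager_id=5 -> Leo

SQL:
SELECT a.name, b.name AS department, c.name AS manager
FROM employees a
LEFT JOIN departments b ON a.dept_id = b.id
LEFT JOIN employees c ON a.manager_id = c.id

Result:
name  | department | manager
------+------------+--------
Jack  | Legal      | NULL   
Karen | Product    | Jack   
Nate  | NULL       | Jack   
Bob   | Design     | Jack   
Leo   | Marketing  | Jack   
Uma   | NULL       | Jack   
Yara  | Design     | Leo    


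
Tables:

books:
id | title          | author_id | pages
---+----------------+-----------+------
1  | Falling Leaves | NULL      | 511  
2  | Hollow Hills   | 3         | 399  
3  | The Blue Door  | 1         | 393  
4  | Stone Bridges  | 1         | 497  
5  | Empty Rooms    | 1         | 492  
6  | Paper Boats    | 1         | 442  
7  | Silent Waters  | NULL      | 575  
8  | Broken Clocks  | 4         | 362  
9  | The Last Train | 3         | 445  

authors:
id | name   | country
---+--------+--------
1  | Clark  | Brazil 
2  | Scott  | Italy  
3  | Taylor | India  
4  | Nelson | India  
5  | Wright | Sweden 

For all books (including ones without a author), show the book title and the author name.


LEFT JOIN keeps every row from books (the left table); where author_id has no match in authors, the author columns become NULL. Walk through each book:
  - book 1 (Falling Leaves): author_id=NULL, no match -> kept with NULL
  - book 2 (Hollow Hills): author_id=3 -> matches Taylor
  - book 3 (The Blue Door): author_id=1 -> matches Clark
  - book 4 (Stone Bridges): author_id=1 -> matches Clark
  - book 5 (Empty Rooms): author_id=1 -> matches Clark
  - book 6 (Paper Boats): author_id=1 -> matches Clark
  - book 7 (Silent Waters): author_id=NULL, no match -> kept with NULL
  - book 8 (Broken Clocks): author_id=4 -> matches Nelson
  - book 9 (The Last Train): author_id=3 -> matches Taylor
All 9 rows appear; 2 have NULL author.

SQL:
SELECT a.title, b.name AS author
FROM books a
LEFT JOIN authors b ON a.author_id = b.id

Result:
title          | author
---------------+-------
Falling Leaves | NULL  
Hollow Hills   | Taylor
The Blue Door  | Clark 
Stone Bridges  | Clark 
Empty Rooms    | Clark 
Paper Boats    | Clark 
Silent Waters  | NULL  
Broken Clocks  | Nelson
The Last Train | Taylor


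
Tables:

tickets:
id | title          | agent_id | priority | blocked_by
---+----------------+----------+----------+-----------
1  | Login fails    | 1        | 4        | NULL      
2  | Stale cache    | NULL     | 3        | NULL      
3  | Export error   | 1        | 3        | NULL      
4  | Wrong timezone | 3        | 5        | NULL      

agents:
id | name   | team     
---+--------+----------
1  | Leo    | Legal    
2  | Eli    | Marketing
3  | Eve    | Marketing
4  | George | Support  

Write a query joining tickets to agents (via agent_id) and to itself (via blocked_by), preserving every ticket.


Two LEFT JOINs from the same base table tickets: one to agents via agent_id, one to tickets itself via blocked_by. Both are LEFT so every ticket is preserved.
Match against agents:
  - ticket 1 (Login fails): agent_id=1 -> matches Leo
  - ticket 2 (Stale cache): agent_id=NULL, no match -> kept with NULL
  - ticket 3 (Export error): agent_id=1 -> matches Leo
  - ticket 4 (Wrong timezone): agent_id=3 -> matches Eve
Match against tickets (self):
  - ticket 1 (Login fails): blocked_by=NULL -> NULL
  - ticket 2 (Stale cache): blocked_by=NULL -> NULL
  - ticket 3 (Export error): blocked_by=NULL -> NULL
  - ticket 4 (Wrong timezone): blocked_by=NULL -> NULL

SQL:
SELECT a.title, b.name AS agent, c.title AS blocked_by
FROM tickets a
LEFT JOIN agents b ON a.agent_id = b.id
LEFT JOIN tickets c ON a.blocked_by = c.id

Result:
title          | agent | blocked_by
---------------+-------+-----------
Login fails    | Leo   | NULL      
Stale cache    | NULL  | NULL      
Export error   | Leo   | NULL      
Wrong timezone | Eve   | NULL      


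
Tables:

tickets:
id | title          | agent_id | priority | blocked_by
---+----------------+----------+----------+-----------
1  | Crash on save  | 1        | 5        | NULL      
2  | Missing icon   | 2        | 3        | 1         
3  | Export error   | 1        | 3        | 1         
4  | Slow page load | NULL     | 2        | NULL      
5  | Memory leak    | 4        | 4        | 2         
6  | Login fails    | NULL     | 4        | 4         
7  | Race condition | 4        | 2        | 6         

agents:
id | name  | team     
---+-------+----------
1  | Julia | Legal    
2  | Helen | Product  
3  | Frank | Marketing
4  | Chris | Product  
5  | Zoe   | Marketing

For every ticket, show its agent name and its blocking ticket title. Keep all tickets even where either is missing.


Two LEFT JOINs from the same base table tickets: one to agents via agent_id, one to tickets itself via blocked_by. Both are LEFT so every ticket is preserved.
Match against agents:
  - ticket 1 (Crash on save): agent_id=1 -> matches Julia
  - ticket 2 (Missing icon): agent_id=2 -> matches Helen
  - ticket 3 (Export error): agent_id=1 -> matches Julia
  - ticket 4 (Slow page load): agent_id=NULL, no match -> kept with NULL
  - ticket 5 (Memory leak): agent_id=4 -> matches Chris
  - ticket 6 (Login fails): agent_id=NULL, no match -> kept with NULL
  - ticket 7 (Race condition): agent_id=4 -> matches Chris
Match against tickets (self):
  - ticket 1 (Crash on save): blocked_by=NULL -> NULL
  - ticket 2 (Missing icon): blocked_by=1 -> Crash on save
  - ticket 3 (Export error): blocked_by=1 -> Crash on save
  - ticket 4 (Slow page load): blocked_by=NULL -> NULL
  - ticket 5 (Memory leak): blocked_by=2 -> Missing icon
  - ticket 6 (Login fails): blocked_by=4 -> Slow page load
  - ticket 7 (Race condition): blocked_by=6 -> Login fails

SQL:
SELECT a.title, b.name AS agent, c.title AS blocked_by
FROM tickets a
LEFT JOIN agents b ON a.agent_id = b.id
LEFT JOIN tickets c ON a.blocked_by = c.id

Result:
title          | agent | blocked_by    
---------------+-------+---------------
Crash on save  | Julia | NULL          
Missing icon   | Helen | Crash on save 
Export error   | Julia | Crash on save 
Slow page load | NULL  | NULL          
Memory leak    | Chris | Missing icon  
Login fails    | NULL  | Slow page load
Race condition | Chris | Login fails   


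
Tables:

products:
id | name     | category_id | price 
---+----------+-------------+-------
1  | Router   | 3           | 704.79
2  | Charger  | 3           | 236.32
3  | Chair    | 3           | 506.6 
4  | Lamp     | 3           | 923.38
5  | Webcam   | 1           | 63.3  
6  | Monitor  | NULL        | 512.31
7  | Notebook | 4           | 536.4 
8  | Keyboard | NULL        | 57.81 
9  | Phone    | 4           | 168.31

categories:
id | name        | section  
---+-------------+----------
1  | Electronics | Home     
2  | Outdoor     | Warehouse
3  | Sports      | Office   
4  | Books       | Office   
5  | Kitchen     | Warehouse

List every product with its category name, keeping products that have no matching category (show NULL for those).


LEFT JOIN keeps every row from products (the left table); where category_id has no match in categories, the category columns become NULL. Walk through each product:
  - product 1 (Router): category_id=3 -> matches Sports
  - product 2 (Charger): category_id=3 -> matches Sports
  - product 3 (Chair): category_id=3 -> matches Sports
  - product 4 (Lamp): category_id=3 -> matches Sports
  - product 5 (Webcam): category_id=1 -> matches Electronics
  - product 6 (Monitor): category_id=NULL, no match -> kept with NULL
  - product 7 (Notebook): category_id=4 -> matches Books
  - product 8 (Keyboard): category_id=NULL, no match -> kept with NULL
  - product 9 (Phone): category_id=4 -> matches Books
All 9 rows appear; 2 have NULL category.

SQL:
SELECT a.name, b.name AS category
FROM products a
LEFT JOIN categories b ON a.category_id = b.id

Result:
name     | category   
---------+------------
Router   | Sports     
Charger  | Sports     
Chair    | Sports     
Lamp     | Sports     
Webcam   | Electronics
Monitor  | NULL       
Notebook | Books      
Keyboard | NULL       
Phone    | Books      


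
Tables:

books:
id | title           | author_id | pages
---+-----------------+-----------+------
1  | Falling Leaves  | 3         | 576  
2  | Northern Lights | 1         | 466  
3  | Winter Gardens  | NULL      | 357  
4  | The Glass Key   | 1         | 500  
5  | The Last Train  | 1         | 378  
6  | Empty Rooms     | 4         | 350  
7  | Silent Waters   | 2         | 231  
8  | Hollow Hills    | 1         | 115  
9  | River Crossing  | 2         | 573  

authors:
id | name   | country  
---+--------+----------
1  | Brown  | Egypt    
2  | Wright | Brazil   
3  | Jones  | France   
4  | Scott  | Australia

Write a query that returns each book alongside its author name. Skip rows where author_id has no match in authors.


INNER JOIN keeps only books rows whose author_id matches an id in authors. Walk through each book:
  - book 1 (Falling Leaves): author_id=3 -> matches Jones
  - book 2 (Northern Lights): author_id=1 -> matches Brown
  - book 3 (Winter Gardens): author_id=NULL, no match -> dropped
  - book 4 (The Glass Key): author_id=1 -> matches Brown
  - book 5 (The Last Train): author_id=1 -> matches Brown
  - book 6 (Empty Rooms): author_id=4 -> matches Scott
  - book 7 (Silent Waters): author_id=2 -> matches Wright
  - book 8 (Hollow Hills): author_id=1 -> matches Brown
  - book 9 (River Crossing): author_id=2 -> matches Wright
So 1 of 9 rows is dropped.

SQL:
SELECT a.title, b.name AS author
FROM books a
INNER JOIN authors b ON a.author_id = b.id

Result:
title           | author
----------------+-------
Falling Leaves  | Jones 
Northern Lights | Brown 
The Glass Key   | Brown 
The Last Train  | Brown 
Empty Rooms     | Scott 
Silent Waters   | Wright
Hollow Hills    | Brown 
River Crossing  | Wright


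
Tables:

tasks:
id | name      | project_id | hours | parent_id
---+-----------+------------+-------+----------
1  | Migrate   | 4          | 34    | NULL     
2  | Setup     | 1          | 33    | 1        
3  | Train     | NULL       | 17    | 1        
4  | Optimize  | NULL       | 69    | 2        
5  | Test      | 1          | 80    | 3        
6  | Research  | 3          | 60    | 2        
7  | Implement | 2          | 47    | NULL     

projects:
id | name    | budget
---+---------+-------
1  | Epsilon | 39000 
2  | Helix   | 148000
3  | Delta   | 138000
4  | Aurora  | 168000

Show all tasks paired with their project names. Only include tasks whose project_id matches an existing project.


INNER JOIN keeps only tasks rows whose project_id matches an id in projects. Walk through each task:
  - task 1 (Migrate): project_id=4 -> matches Aurora
  - task 2 (Setup): project_id=1 -> matches Epsilon
  - task 3 (Train): project_id=NULL, no match -> dropped
  - task 4 (Optimize): project_id=NULL, no match -> dropped
  - task 5 (Test): project_id=1 -> matches Epsilon
  - task 6 (Research): project_id=3 -> matches Delta
  - task 7 (Implement): project_id=2 -> matches Helix
So 2 of 7 rows are dropped.

SQL:
SELECT a.name, b.name AS project
FROM tasks a
INNER JOIN projects b ON a.project_id = b.id

Result:
name      | project
----------+--------
Migrate   | Aurora 
Setup     | Epsilon
Test      | Epsilon
Research  | Delta  
Implement | Helix  


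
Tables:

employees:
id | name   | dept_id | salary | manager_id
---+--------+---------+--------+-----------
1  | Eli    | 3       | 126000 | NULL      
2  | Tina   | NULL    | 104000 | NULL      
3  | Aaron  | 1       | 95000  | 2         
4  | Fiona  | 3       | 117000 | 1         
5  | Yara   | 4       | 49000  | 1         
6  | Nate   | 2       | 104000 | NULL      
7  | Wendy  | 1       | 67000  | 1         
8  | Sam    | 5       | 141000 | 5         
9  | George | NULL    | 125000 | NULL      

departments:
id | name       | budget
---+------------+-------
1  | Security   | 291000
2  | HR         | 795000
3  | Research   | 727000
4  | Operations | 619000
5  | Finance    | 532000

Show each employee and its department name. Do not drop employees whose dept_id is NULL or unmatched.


LEFT JOIN keeps every row from employees (the left table); where dept_id has no match in departments, the department columns become NULL. Walk through each employee:
  - employee 1 (Eli): dept_id=3 -> matches Research
  - employee 2 (Tina): dept_id=NULL, no match -> kept with NULL
  - employee 3 (Aaron): dept_id=1 -> matches Security
  - employee 4 (Fiona): dept_id=3 -> matches Research
  - employee 5 (Yara): dept_id=4 -> matches Operations
  - employee 6 (Nate): dept_id=2 -> matches HR
  - employee 7 (Wendy): dept_id=1 -> matches Security
  - employee 8 (Sam): dept_id=5 -> matches Finance
  - employee 9 (George): dept_id=NULL, no match -> kept with NULL
All 9 rows appear; 2 have NULL department.

SQL:
SELECT a.name, b.name AS department
FROM employees a
LEFT JOIN departments b ON a.dept_id = b.id

Result:
name   | department
-------+-----------
Eli    | Research  
Tina   | NULL      
Aaron  | Security  
Fiona  | Research  
Yara   | Operations
Nate   | HR        
Wendy  | Security  
Sam    | Finance   
George | NULL      


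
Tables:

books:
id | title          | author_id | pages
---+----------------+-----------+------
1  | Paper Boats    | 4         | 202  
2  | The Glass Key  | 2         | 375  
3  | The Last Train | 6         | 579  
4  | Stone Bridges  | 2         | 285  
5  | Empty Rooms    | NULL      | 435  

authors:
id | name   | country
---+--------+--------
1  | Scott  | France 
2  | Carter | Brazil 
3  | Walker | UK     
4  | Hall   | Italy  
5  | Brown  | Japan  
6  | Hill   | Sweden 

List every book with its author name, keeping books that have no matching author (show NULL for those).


LEFT JOIN keeps every row from books (the left table); where author_id has no match in authors, the author columns become NULL. Walk through each book:
  - book 1 (Paper Boats): author_id=4 -> matches Hall
  - book 2 (The Glass Key): author_id=2 -> matches Carter
  - book 3 (The Last Train): author_id=6 -> matches Hill
  - book 4 (Stone Bridges): author_id=2 -> matches Carter
  - book 5 (Empty Rooms): author_id=NULL, no match -> kept with NULL
All 5 rows appear; 1 has NULL author.

SQL:
SELECT a.title, b.name AS author
FROM books a
LEFT JOIN authors b ON a.author_id = b.id

Result:
title          | author
---------------+-------
Paper Boats    | Hall  
The Glass Key  | Carter
The Last Train | Hill  
Stone Bridges  | Carter
Empty Rooms    | NULL  


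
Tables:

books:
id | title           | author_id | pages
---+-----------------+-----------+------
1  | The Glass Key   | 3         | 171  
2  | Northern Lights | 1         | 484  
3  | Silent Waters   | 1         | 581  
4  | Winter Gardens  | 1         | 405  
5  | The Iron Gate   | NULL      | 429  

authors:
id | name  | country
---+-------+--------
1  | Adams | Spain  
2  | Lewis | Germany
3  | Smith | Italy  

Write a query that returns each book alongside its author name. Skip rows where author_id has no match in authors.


INNER JOIN keeps only books rows whose author_id matches an id in authors. Walk through each book:
  - book 1 (The Glass Key): author_id=3 -> matches Smith
  - book 2 (Northern Lights): author_id=1 -> matches Adams
  - book 3 (Silent Waters): author_id=1 -> matches Adams
  - book 4 (Winter Gardens): author_id=1 -> matches Adams
  - book 5 (The Iron Gate): author_id=NULL, no match -> dropped
So 1 of 5 rows is dropped.

SQL:
SELECT a.title, b.name AS author
FROM books a
INNER JOIN authors b ON a.author_id = b.id

Result:
title           | author
----------------+-------
The Glass Key   | Smith 
Northern Lights | Adams 
Silent Waters   | Adams 
Winter Gardens  | Adams 


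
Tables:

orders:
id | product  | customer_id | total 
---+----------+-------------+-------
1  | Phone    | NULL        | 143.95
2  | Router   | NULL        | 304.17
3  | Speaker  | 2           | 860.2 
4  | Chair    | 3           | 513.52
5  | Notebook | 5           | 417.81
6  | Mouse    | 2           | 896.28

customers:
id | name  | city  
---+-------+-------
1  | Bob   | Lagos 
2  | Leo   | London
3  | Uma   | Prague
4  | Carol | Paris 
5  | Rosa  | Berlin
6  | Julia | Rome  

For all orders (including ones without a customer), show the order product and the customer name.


LEFT JOIN keeps every row from orders (the left table); where customer_id has no match in customers, the customer columns become NULL. Walk through each order:
  - order 1 (Phone): customer_id=NULL, no match -> kept with NULL
  - order 2 (Router): customer_id=NULL, no match -> kept with NULL
  - order 3 (Speaker): customer_id=2 -> matches Leo
  - order 4 (Chair): customer_id=3 -> matches Uma
  - order 5 (Notebook): customer_id=5 -> matches Rosa
  - order 6 (Mouse): customer_id=2 -> matches Leo
All 6 rows appear; 2 have NULL customer.

SQL:
SELECT a.product, b.name AS customer
FROM orders a
LEFT JOIN customers b ON a.customer_id = b.id

Result:
product  | customer
---------+---------
Phone    | NULL    
Router   | NULL    
Speaker  | Leo     
Chair    | Uma     
Notebook | Rosa    
Mouse    | Leo     


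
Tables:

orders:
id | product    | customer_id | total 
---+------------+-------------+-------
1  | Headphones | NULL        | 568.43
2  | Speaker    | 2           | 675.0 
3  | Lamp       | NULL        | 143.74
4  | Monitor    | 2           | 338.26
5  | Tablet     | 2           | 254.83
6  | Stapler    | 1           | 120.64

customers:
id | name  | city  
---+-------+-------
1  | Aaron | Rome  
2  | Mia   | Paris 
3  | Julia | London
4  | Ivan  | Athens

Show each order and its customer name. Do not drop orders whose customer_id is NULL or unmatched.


LEFT JOIN keeps every row from orders (the left table); where customer_id has no match in customers, the customer columns become NULL. Walk through each order:
  - order 1 (Headphones): customer_id=NULL, no match -> kept with NULL
  - order 2 (Speaker): customer_id=2 -> matches Mia
  - order 3 (Lamp): customer_id=NULL, no match -> kept with NULL
  - order 4 (Monitor): customer_id=2 -> matches Mia
  - order 5 (Tablet): customer_id=2 -> matches Mia
  - order 6 (Stapler): customer_id=1 -> matches Aaron
All 6 rows appear; 2 have NULL customer.

SQL:
SELECT a.product, b.name AS customer
FROM orders a
LEFT JOIN customers b ON a.customer_id = b.id

Result:
product    | customer
-----------+---------
Headphones | NULL    
Speaker    | Mia     
Lamp       | NULL    
Monitor    | Mia     
Tablet     | Mia     
Stapler    | Aaron   


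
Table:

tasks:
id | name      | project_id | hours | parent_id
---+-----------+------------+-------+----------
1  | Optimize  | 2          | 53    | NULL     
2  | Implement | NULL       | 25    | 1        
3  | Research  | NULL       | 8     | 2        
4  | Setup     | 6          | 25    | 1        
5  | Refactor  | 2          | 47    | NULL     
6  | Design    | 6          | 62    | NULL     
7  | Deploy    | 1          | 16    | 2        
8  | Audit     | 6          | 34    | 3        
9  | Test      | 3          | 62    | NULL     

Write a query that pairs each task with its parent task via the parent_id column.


This is a self-join: tasks is joined to a second copy of itself, matching each row's parent_id to another row's id. Use LEFT JOIN so rows with parent_id=NULL are kept.
  - task 1 (Optimize): parent_id=NULL -> NULL
  - task 2 (Implement): parent_id=1 -> Optimize
  - task 3 (Research): parent_id=2 -> Implement
  - task 4 (Setup): parent_id=1 -> Optimize
  - task 5 (Refactor): parent_id=NULL -> NULL
  - task 6 (Design): parent_id=NULL -> NULL
  - task 7 (Deploy): parent_id=2 -> Implement
  - task 8 (Audit): parent_id=3 -> Research
  - task 9 (Test): parent_id=NULL -> NULL

SQL:
SELECT a.name AS item, b.name AS parent
FROM tasks a
LEFT JOIN tasks b ON a.parent_id = b.id

Result:
item      | parent   
----------+----------
Optimize  | NULL     
Implement | Optimize 
Research  | Implement
Setup     | Optimize 
Refactor  | NULL     
Design    | NULL     
Deploy    | Implement
Audit     | Research 
Test      | NULL     


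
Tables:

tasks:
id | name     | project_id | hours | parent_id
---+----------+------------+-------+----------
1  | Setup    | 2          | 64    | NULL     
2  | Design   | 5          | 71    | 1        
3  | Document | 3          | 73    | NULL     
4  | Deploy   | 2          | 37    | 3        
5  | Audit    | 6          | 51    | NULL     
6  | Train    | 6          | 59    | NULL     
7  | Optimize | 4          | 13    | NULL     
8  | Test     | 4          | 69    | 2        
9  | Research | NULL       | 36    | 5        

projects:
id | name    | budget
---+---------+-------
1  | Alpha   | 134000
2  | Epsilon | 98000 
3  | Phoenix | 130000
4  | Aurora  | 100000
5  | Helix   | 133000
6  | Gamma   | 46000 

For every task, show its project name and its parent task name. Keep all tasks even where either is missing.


Two LEFT JOINs from the same base table tasks: one to projects via project_id, one to tasks itself via parent_id. Both are LEFT so every task is preserved.
Match against projects:
  - task 1 (Setup): project_id=2 -> matches Epsilon
  - task 2 (Design): project_id=5 -> matches Helix
  - task 3 (Document): project_id=3 -> matches Phoenix
  - task 4 (Deploy): project_id=2 -> matches Epsilon
  - task 5 (Audit): project_id=6 -> matches Gamma
  - task 6 (Train): project_id=6 -> matches Gamma
  - task 7 (Optimize): project_id=4 -> matches Aurora
  - task 8 (Test): project_id=4 -> matches Aurora
  - task 9 (Research): project_id=NULL, no match -> kept with NULL
Match against tasks (self):
  - task 1 (Setup): parent_id=NULL -> NULL
  - task 2 (Design): parent_id=1 -> Setup
  - task 3 (Document): parent_id=NULL -> NULL
  - task 4 (Deploy): parent_id=3 -> Document
  - task 5 (Audit): parent_id=NULL -> NULL
  - task 6 (Train): parent_id=NULL -> NULL
  - task 7 (Optimize): parent_id=NULL -> NULL
  - task 8 (Test): parent_id=2 -> Design
  - task 9 (Research): parent_id=5 -> Audit

SQL:
SELECT a.name, b.name AS project, c.name AS parent
FROM tasks a
LEFT JOIN projects b ON a.project_id = b.id
LEFT JOIN tasks c ON a.parent_id = c.id

Result:
name     | project | parent  
---------+---------+---------
Setup    | Epsilon | NULL    
Design   | Helix   | Setup   
Document | Phoenix | NULL    
Deploy   | Epsilon | Document
Audit    | Gamma   | NULL    
Train    | Gamma   | NULL    
Optimize | Aurora  | NULL    
Test     | Aurora  | Design  
Research | NULL    | Audit   


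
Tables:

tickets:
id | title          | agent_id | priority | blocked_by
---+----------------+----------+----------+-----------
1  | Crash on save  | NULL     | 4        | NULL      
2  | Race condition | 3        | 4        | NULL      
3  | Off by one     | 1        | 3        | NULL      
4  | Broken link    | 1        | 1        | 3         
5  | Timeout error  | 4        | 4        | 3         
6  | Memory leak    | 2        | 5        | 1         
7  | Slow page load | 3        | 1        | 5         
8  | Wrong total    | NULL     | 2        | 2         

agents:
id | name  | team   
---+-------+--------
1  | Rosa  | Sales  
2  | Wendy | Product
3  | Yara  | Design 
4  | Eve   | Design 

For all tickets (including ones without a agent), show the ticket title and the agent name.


LEFT JOIN keeps every row from tickets (the left table); where agent_id has no match in agents, the agent columns become NULL. Walk through each ticket:
  - ticket 1 (Crash on save): agent_id=NULL, no match -> kept with NULL
  - ticket 2 (Race condition): agent_id=3 -> matches Yara
  - ticket 3 (Off by one): agent_id=1 -> matches Rosa
  - ticket 4 (Broken link): agent_id=1 -> matches Rosa
  - ticket 5 (Timeout error): agent_id=4 -> matches Eve
  - ticket 6 (Memory leak): agent_id=2 -> matches Wendy
  - ticket 7 (Slow page load): agent_id=3 -> matches Yara
  - ticket 8 (Wrong total): agent_id=NULL, no match -> kept with NULL
All 8 rows appear; 2 have NULL agent.

SQL:
SELECT a.title, b.name AS agent
FROM tickets a
LEFT JOIN agents b ON a.agent_id = b.id

Result:
title          | agent
---------------+------
Crash on save  | NULL 
Race condition | Yara 
Off by one     | Rosa 
Broken link    | Rosa 
Timeout error  | Eve  
Memory leak    | Wendy
Slow page load | Yara 
Wrong total    | NULL 


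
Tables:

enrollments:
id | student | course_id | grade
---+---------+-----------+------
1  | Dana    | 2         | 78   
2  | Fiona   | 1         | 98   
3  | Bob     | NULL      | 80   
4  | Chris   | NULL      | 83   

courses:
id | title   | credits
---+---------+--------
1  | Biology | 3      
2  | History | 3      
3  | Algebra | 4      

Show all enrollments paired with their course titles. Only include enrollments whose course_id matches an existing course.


INNER JOIN keeps only enrollments rows whose course_id matches an id in courses. Walk through each enrollment:
  - enrollment 1 (Dana): course_id=2 -> matches History
  - enrollment 2 (Fiona): course_id=1 -> matches Biology
  - enrollment 3 (Bob): course_id=NULL, no match -> dropped
  - enrollment 4 (Chris): course_id=NULL, no match -> dropped
So 2 of 4 rows are dropped.

SQL:
SELECT a.student, b.title AS course
FROM enrollments a
INNER JOIN courses b ON a.course_id = b.id

Result:
student | course 
--------+--------
Dana    | History
Fiona   | Biology


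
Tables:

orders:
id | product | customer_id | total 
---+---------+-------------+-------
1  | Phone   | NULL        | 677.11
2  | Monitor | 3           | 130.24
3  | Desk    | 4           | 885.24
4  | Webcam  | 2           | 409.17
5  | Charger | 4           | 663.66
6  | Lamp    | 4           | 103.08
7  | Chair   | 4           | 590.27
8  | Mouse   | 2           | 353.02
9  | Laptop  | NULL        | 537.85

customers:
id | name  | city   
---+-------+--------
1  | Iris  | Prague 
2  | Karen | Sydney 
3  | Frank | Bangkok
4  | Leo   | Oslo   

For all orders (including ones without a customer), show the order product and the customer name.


LEFT JOIN keeps every row from orders (the left table); where customer_id has no match in customers, the customer columns become NULL. Walk through each order:
  - order 1 (Phone): customer_id=NULL, no match -> kept with NULL
  - order 2 (Monitor): customer_id=3 -> matches Frank
  - order 3 (Desk): customer_id=4 -> matches Leo
  - order 4 (Webcam): customer_id=2 -> matches Karen
  - order 5 (Charger): customer_id=4 -> matches Leo
  - order 6 (Lamp): customer_id=4 -> matches Leo
  - order 7 (Chair): customer_id=4 -> matches Leo
  - order 8 (Mouse): customer_id=2 -> matches Karen
  - order 9 (Laptop): customer_id=NULL, no match -> kept with NULL
All 9 rows appear; 2 have NULL customer.

SQL:
SELECT a.product, b.name AS customer
FROM orders a
LEFT JOIN customers b ON a.customer_id = b.id

Result:
product | customer
--------+---------
Phone   | NULL    
Monitor | Frank   
Desk    | Leo     
Webcam  | Karen   
Charger | Leo     
Lamp    | Leo     
Chair   | Leo     
Mouse   | Karen   
Laptop  | NULL    
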